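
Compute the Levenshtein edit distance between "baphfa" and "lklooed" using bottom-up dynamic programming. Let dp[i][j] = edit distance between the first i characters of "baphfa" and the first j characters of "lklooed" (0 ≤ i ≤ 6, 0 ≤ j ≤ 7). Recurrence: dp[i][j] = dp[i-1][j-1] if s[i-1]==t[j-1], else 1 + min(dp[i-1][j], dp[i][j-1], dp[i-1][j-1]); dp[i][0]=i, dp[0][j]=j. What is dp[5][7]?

   ''  l  k  l  o  o  e  d
''  0  1  2  3  4  5  6  7
 b  1  1  2  3  4  5  6  7
 a  2  2  2  3  4  5  6  7
 p  3  3  3  3  4  5  6  7
 h  4  4  4  4  4  5  6  7
 f  5  5  5  5  5  5  6  7
 a  6  6  6  6  6  6  6  7

7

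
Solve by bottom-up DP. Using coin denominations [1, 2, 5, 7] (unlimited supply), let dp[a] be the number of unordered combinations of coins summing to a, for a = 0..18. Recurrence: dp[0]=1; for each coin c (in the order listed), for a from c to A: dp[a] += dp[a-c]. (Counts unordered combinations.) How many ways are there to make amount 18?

after  coin     0     1     2     3     4     5     6     7     8     9    10    11    12    13    14    15    16    17    18
          1     1     1     1     1     1     1     1     1     1     1     1     1     1     1     1     1     1     1     1
          2     1     1     2     2     3     3     4     4     5     5     6     6     7     7     8     8     9     9    10
          5     1     1     2     2     3     4     5     6     7     8    10    11    13    14    16    18    20    22    24
          7     1     1     2     2     3     4     5     7     8    10    12    14    17    19    23    26    30    34    38

38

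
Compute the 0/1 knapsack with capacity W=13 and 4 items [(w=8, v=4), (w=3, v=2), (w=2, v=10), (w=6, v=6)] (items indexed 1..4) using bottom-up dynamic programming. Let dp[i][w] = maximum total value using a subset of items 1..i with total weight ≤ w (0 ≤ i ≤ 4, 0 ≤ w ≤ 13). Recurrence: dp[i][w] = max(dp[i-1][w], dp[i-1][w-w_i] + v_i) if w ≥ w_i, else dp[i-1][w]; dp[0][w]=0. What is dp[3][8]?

12

i\w   0   1   2   3   4   5   6   7   8   9  10  11  12  13
  0   0   0   0   0   0   0   0   0   0   0   0   0   0   0
  1   0   0   0   0   0   0   0   0   4   4   4   4   4   4
  2   0   0   0   2   2   2   2   2   4   4   4   6   6   6
  3   0   0  10  10  10  12  12  12  12  12  14  14  14  16
  4   0   0  10  10  10  12  12  12  16  16  16  18  18  18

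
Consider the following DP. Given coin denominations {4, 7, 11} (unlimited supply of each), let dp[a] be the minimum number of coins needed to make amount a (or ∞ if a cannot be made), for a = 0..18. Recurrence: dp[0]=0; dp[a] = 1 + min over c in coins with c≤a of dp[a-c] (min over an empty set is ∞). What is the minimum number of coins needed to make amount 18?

2

 a  0  1  2  3  4  5  6  7  8  9 10 11 12 13 14 15 16 17 18
dp  0  -  -  -  1  -  -  1  2  -  -  1  3  -  2  2  4  -  2
(- denotes ∞ / unreachable)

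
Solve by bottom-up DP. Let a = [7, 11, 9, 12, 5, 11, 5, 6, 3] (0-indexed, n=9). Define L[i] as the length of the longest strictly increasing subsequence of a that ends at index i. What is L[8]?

   i    0    1    2    3    4    5    6    7    8
a[i]    7   11    9   12    5   11    5    6    3
L[i]    1    2    2    3    1    3    1    2    1

1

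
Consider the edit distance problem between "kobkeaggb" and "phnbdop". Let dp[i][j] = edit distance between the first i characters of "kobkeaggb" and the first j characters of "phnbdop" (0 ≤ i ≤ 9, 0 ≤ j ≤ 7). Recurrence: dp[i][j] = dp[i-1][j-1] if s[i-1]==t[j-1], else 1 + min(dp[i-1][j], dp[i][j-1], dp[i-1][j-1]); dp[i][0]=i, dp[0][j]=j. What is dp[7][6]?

   ''  p  h  n  b  d  o  p
''  0  1  2  3  4  5  6  7
 k  1  1  2  3  4  5  6  7
 o  2  2  2  3  4  5  5  6
 b  3  3  3  3  3  4  5  6
 k  4  4  4  4  4  4  5  6
 e  5  5  5  5  5  5  5  6
 a  6  6  6  6  6  6  6  6
 g  7  7  7  7  7  7  7  7
 g  8  8  8  8  8  8  8  8
 b  9  9  9  9  8  9  9  9

7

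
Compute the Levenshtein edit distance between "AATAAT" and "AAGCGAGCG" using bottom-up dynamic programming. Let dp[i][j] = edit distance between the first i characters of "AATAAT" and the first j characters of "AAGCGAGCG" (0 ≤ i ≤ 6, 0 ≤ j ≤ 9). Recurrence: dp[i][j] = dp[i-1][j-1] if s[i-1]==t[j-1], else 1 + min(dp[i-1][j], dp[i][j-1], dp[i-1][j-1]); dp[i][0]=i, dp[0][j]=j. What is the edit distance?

6

   ''  A  A  G  C  G  A  G  C  G
''  0  1  2  3  4  5  6  7  8  9
 A  1  0  1  2  3  4  5  6  7  8
 A  2  1  0  1  2  3  4  5  6  7
 T  3  2  1  1  2  3  4  5  6  7
 A  4  3  2  2  2  3  3  4  5  6
 A  5  4  3  3  3  3  3  4  5  6
 T  6  5  4  4  4  4  4  4  5  6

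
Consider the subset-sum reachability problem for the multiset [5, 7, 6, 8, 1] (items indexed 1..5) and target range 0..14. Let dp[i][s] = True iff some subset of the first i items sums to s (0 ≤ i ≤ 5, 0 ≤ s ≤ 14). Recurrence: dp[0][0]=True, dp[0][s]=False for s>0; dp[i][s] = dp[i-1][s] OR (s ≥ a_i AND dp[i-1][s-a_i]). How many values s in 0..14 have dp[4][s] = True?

i\s   0   1   2   3   4   5   6   7   8   9  10  11  12  13  14
  0   T   F   F   F   F   F   F   F   F   F   F   F   F   F   F
  1   T   F   F   F   F   T   F   F   F   F   F   F   F   F   F
  2   T   F   F   F   F   T   F   T   F   F   F   F   T   F   F
  3   T   F   F   F   F   T   T   T   F   F   F   T   T   T   F
  4   T   F   F   F   F   T   T   T   T   F   F   T   T   T   T
  5   T   T   F   F   F   T   T   T   T   T   F   T   T   T   T

9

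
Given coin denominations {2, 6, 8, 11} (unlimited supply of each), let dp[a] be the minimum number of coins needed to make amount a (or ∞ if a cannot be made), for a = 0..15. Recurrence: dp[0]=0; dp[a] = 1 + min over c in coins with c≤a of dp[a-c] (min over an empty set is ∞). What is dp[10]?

2

 a  0  1  2  3  4  5  6  7  8  9 10 11 12 13 14 15
dp  0  -  1  -  2  -  1  -  1  -  2  1  2  2  2  3
(- denotes ∞ / unreachable)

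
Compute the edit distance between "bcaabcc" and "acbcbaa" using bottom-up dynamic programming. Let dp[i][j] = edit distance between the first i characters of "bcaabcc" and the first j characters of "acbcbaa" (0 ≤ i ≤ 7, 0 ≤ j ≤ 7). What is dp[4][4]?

3

   ''  a  c  b  c  b  a  a
''  0  1  2  3  4  5  6  7
 b  1  1  2  2  3  4  5  6
 c  2  2  1  2  2  3  4  5
 a  3  2  2  2  3  3  3  4
 a  4  3  3  3  3  4  3  3
 b  5  4  4  3  4  3  4  4
 c  6  5  4  4  3  4  4  5
 c  7  6  5  5  4  4  5  5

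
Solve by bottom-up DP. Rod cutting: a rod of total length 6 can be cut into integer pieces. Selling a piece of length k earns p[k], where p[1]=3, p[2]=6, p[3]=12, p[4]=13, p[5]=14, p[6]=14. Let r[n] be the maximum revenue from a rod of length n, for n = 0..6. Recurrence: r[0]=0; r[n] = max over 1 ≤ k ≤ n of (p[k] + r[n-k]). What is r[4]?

15

   n    0    1    2    3    4    5    6
r[n]    0    3    6   12   15   18   24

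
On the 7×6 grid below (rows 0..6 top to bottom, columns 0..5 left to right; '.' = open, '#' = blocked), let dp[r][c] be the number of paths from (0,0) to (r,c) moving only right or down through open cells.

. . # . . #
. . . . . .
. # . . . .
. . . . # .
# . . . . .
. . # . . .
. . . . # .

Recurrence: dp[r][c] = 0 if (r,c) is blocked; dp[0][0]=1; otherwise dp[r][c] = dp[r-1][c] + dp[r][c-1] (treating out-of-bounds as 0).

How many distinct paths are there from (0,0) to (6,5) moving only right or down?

41

r\c   0   1   2   3   4   5
  0   1   1   0   0   0   0
  1   1   2   2   2   2   2
  2   1   0   2   4   6   8
  3   1   1   3   7   0   8
  4   0   1   4  11  11  19
  5   0   1   0  11  22  41
  6   0   1   1  12   0  41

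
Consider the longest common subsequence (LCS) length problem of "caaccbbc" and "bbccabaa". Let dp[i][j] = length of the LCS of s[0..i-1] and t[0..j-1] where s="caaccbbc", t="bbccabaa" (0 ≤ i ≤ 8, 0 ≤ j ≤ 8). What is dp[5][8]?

   ''  b  b  c  c  a  b  a  a
''  0  0  0  0  0  0  0  0  0
 c  0  0  0  1  1  1  1  1  1
 a  0  0  0  1  1  2  2  2  2
 a  0  0  0  1  1  2  2  3  3
 c  0  0  0  1  2  2  2  3  3
 c  0  0  0  1  2  2  2  3  3
 b  0  1  1  1  2  2  3  3  3
 b  0  1  2  2  2  2  3  3  3
 c  0  1  2  3  3  3  3  3  3

3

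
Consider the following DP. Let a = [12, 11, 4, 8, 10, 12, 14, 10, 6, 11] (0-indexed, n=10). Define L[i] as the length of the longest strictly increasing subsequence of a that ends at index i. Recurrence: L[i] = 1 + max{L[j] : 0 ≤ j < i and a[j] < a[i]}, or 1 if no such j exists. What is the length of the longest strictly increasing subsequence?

   i    0    1    2    3    4    5    6    7    8    9
a[i]   12   11    4    8   10   12   14   10    6   11
L[i]    1    1    1    2    3    4    5    3    2    4

5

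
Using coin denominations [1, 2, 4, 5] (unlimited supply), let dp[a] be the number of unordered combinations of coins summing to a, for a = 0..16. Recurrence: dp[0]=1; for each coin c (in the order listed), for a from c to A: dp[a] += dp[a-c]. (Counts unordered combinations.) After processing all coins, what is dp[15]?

after  coin     0     1     2     3     4     5     6     7     8     9    10    11    12    13    14    15    16
          1     1     1     1     1     1     1     1     1     1     1     1     1     1     1     1     1     1
          2     1     1     2     2     3     3     4     4     5     5     6     6     7     7     8     8     9
          4     1     1     2     2     4     4     6     6     9     9    12    12    16    16    20    20    25
          5     1     1     2     2     4     5     7     8    11    13    17    19    24    27    33    37    44

37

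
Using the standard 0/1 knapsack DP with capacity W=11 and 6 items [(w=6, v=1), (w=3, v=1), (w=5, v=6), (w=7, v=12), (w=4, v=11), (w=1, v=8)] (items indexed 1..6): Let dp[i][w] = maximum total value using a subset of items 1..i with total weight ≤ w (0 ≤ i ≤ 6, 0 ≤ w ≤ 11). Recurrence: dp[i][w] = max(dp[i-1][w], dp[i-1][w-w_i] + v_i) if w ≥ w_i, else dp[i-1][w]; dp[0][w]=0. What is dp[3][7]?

6

i\w   0   1   2   3   4   5   6   7   8   9  10  11
  0   0   0   0   0   0   0   0   0   0   0   0   0
  1   0   0   0   0   0   0   1   1   1   1   1   1
  2   0   0   0   1   1   1   1   1   1   2   2   2
  3   0   0   0   1   1   6   6   6   7   7   7   7
  4   0   0   0   1   1   6   6  12  12  12  13  13
  5   0   0   0   1  11  11  11  12  12  17  17  23
  6   0   8   8   8  11  19  19  19  20  20  25  25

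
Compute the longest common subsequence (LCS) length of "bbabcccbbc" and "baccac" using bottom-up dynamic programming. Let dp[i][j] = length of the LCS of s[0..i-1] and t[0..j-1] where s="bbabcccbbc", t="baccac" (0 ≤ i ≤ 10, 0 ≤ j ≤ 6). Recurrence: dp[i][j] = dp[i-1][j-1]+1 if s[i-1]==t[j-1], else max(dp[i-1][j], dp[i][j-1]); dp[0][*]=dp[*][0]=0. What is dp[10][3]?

3

   ''  b  a  c  c  a  c
''  0  0  0  0  0  0  0
 b  0  1  1  1  1  1  1
 b  0  1  1  1  1  1  1
 a  0  1  2  2  2  2  2
 b  0  1  2  2  2  2  2
 c  0  1  2  3  3  3  3
 c  0  1  2  3  4  4  4
 c  0  1  2  3  4  4  5
 b  0  1  2  3  4  4  5
 b  0  1  2  3  4  4  5
 c  0  1  2  3  4  4  5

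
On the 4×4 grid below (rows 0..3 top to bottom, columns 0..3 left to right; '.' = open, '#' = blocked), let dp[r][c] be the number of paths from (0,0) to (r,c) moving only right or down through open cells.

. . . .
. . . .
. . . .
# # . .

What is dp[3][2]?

r\c   0   1   2   3
  0   1   1   1   1
  1   1   2   3   4
  2   1   3   6  10
  3   0   0   6  16

6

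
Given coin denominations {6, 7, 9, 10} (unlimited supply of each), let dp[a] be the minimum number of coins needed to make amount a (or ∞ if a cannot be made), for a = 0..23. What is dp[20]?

2

 a  0  1  2  3  4  5  6  7  8  9 10 11 12 13 14 15 16 17 18 19 20 21 22 23
dp  0  -  -  -  -  -  1  1  -  1  1  -  2  2  2  2  2  2  2  2  2  3  3  3
(- denotes ∞ / unreachable)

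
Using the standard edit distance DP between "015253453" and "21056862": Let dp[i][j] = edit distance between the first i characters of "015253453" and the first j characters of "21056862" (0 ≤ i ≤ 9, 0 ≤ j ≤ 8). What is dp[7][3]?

6

   ''  2  1  0  5  6  8  6  2
''  0  1  2  3  4  5  6  7  8
 0  1  1  2  2  3  4  5  6  7
 1  2  2  1  2  3  4  5  6  7
 5  3  3  2  2  2  3  4  5  6
 2  4  3  3  3  3  3  4  5  5
 5  5  4  4  4  3  4  4  5  6
 3  6  5  5  5  4  4  5  5  6
 4  7  6  6  6  5  5  5  6  6
 5  8  7  7  7  6  6  6  6  7
 3  9  8  8  8  7  7  7  7  7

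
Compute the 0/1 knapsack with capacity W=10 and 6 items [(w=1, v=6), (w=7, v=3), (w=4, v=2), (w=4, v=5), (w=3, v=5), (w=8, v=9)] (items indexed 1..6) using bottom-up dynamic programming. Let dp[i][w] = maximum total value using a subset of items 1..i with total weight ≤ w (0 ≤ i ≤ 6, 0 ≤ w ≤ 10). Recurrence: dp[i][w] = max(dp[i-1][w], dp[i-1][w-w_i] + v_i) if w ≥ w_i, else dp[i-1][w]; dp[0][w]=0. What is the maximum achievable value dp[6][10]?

i\w   0   1   2   3   4   5   6   7   8   9  10
  0   0   0   0   0   0   0   0   0   0   0   0
  1   0   6   6   6   6   6   6   6   6   6   6
  2   0   6   6   6   6   6   6   6   9   9   9
  3   0   6   6   6   6   8   8   8   9   9   9
  4   0   6   6   6   6  11  11  11  11  13  13
  5   0   6   6   6  11  11  11  11  16  16  16
  6   0   6   6   6  11  11  11  11  16  16  16

16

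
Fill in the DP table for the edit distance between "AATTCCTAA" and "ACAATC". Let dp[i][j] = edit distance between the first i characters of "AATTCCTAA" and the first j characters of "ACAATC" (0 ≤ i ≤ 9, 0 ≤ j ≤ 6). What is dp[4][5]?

2

   ''  A  C  A  A  T  C
''  0  1  2  3  4  5  6
 A  1  0  1  2  3  4  5
 A  2  1  1  1  2  3  4
 T  3  2  2  2  2  2  3
 T  4  3  3  3  3  2  3
 C  5  4  3  4  4  3  2
 C  6  5  4  4  5  4  3
 T  7  6  5  5  5  5  4
 A  8  7  6  5  5  6  5
 A  9  8  7  6  5  6  6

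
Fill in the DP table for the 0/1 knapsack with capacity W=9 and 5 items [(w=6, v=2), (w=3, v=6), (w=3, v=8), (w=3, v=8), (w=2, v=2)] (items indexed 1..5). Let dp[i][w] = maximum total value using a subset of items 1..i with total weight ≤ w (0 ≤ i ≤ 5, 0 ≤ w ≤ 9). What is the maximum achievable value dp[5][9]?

22

i\w   0   1   2   3   4   5   6   7   8   9
  0   0   0   0   0   0   0   0   0   0   0
  1   0   0   0   0   0   0   2   2   2   2
  2   0   0   0   6   6   6   6   6   6   8
  3   0   0   0   8   8   8  14  14  14  14
  4   0   0   0   8   8   8  16  16  16  22
  5   0   0   2   8   8  10  16  16  18  22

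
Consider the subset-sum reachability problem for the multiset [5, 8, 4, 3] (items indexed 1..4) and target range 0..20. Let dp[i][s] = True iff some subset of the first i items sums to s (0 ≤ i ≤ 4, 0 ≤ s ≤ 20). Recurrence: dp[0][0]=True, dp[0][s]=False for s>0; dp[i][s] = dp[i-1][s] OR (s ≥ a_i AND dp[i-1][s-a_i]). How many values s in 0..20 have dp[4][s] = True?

14

i\s   0   1   2   3   4   5   6   7   8   9  10  11  12  13  14  15  16  17  18  19  20
  0   T   F   F   F   F   F   F   F   F   F   F   F   F   F   F   F   F   F   F   F   F
  1   T   F   F   F   F   T   F   F   F   F   F   F   F   F   F   F   F   F   F   F   F
  2   T   F   F   F   F   T   F   F   T   F   F   F   F   T   F   F   F   F   F   F   F
  3   T   F   F   F   T   T   F   F   T   T   F   F   T   T   F   F   F   T   F   F   F
  4   T   F   F   T   T   T   F   T   T   T   F   T   T   T   F   T   T   T   F   F   T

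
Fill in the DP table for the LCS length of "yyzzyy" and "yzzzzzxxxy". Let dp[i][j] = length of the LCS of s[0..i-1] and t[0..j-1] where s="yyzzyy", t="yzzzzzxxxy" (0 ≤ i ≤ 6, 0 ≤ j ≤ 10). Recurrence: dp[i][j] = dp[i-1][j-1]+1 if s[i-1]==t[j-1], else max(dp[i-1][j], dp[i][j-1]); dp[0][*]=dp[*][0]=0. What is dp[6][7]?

3

   ''  y  z  z  z  z  z  x  x  x  y
''  0  0  0  0  0  0  0  0  0  0  0
 y  0  1  1  1  1  1  1  1  1  1  1
 y  0  1  1  1  1  1  1  1  1  1  2
 z  0  1  2  2  2  2  2  2  2  2  2
 z  0  1  2  3  3  3  3  3  3  3  3
 y  0  1  2  3  3  3  3  3  3  3  4
 y  0  1  2  3  3  3  3  3  3  3  4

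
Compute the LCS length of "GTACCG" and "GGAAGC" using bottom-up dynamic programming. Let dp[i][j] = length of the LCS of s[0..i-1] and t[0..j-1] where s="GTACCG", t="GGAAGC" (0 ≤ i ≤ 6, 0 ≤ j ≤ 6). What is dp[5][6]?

3

   ''  G  G  A  A  G  C
''  0  0  0  0  0  0  0
 G  0  1  1  1  1  1  1
 T  0  1  1  1  1  1  1
 A  0  1  1  2  2  2  2
 C  0  1  1  2  2  2  3
 C  0  1  1  2  2  2  3
 G  0  1  2  2  2  3  3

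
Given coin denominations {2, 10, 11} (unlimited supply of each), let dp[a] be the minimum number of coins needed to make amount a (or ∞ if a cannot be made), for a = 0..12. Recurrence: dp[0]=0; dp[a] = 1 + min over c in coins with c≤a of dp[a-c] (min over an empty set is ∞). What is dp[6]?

3

 a  0  1  2  3  4  5  6  7  8  9 10 11 12
dp  0  -  1  -  2  -  3  -  4  -  1  1  2
(- denotes ∞ / unreachable)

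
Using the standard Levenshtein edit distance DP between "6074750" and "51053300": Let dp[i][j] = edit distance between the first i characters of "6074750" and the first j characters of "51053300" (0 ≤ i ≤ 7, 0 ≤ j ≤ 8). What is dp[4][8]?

   ''  5  1  0  5  3  3  0  0
''  0  1  2  3  4  5  6  7  8
 6  1  1  2  3  4  5  6  7  8
 0  2  2  2  2  3  4  5  6  7
 7  3  3  3  3  3  4  5  6  7
 4  4  4  4  4  4  4  5  6  7
 7  5  5  5  5  5  5  5  6  7
 5  6  5  6  6  5  6  6  6  7
 0  7  6  6  6  6  6  7  6  6

7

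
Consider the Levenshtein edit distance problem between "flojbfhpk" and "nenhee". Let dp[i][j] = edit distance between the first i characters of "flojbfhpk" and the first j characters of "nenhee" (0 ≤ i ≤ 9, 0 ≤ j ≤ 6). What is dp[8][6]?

8

   ''  n  e  n  h  e  e
''  0  1  2  3  4  5  6
 f  1  1  2  3  4  5  6
 l  2  2  2  3  4  5  6
 o  3  3  3  3  4  5  6
 j  4  4  4  4  4  5  6
 b  5  5  5  5  5  5  6
 f  6  6  6  6  6  6  6
 h  7  7  7  7  6  7  7
 p  8  8  8  8  7  7  8
 k  9  9  9  9  8  8  8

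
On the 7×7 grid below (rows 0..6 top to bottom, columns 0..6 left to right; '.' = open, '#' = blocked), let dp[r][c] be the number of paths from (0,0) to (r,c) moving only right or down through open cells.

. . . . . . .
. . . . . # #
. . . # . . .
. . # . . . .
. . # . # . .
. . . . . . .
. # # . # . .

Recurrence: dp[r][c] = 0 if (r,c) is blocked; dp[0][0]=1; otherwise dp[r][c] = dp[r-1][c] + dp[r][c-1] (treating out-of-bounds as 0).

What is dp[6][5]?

16

r\c   0   1   2   3   4   5   6
  0   1   1   1   1   1   1   1
  1   1   2   3   4   5   0   0
  2   1   3   6   0   5   5   5
  3   1   4   0   0   5  10  15
  4   1   5   0   0   0  10  25
  5   1   6   6   6   6  16  41
  6   1   0   0   6   0  16  57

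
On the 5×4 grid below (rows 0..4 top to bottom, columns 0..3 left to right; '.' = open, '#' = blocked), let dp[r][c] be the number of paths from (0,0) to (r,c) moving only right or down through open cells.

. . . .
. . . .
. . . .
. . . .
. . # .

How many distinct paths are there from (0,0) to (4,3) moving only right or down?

r\c   0   1   2   3
  0   1   1   1   1
  1   1   2   3   4
  2   1   3   6  10
  3   1   4  10  20
  4   1   5   0  20

20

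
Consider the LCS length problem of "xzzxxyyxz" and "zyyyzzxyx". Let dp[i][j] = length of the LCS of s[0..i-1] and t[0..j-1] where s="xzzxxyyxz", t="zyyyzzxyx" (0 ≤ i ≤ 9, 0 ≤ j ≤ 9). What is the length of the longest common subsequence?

   ''  z  y  y  y  z  z  x  y  x
''  0  0  0  0  0  0  0  0  0  0
 x  0  0  0  0  0  0  0  1  1  1
 z  0  1  1  1  1  1  1  1  1  1
 z  0  1  1  1  1  2  2  2  2  2
 x  0  1  1  1  1  2  2  3  3  3
 x  0  1  1  1  1  2  2  3  3  4
 y  0  1  2  2  2  2  2  3  4  4
 y  0  1  2  3  3  3  3  3  4  4
 x  0  1  2  3  3  3  3  4  4  5
 z  0  1  2  3  3  4  4  4  4  5

5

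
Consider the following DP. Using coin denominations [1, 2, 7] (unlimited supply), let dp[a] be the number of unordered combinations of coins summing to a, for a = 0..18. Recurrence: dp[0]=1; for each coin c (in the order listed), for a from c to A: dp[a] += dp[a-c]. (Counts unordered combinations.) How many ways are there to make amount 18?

19

after  coin     0     1     2     3     4     5     6     7     8     9    10    11    12    13    14    15    16    17    18
          1     1     1     1     1     1     1     1     1     1     1     1     1     1     1     1     1     1     1     1
          2     1     1     2     2     3     3     4     4     5     5     6     6     7     7     8     8     9     9    10
          7     1     1     2     2     3     3     4     5     6     7     8     9    10    11    13    14    16    17    19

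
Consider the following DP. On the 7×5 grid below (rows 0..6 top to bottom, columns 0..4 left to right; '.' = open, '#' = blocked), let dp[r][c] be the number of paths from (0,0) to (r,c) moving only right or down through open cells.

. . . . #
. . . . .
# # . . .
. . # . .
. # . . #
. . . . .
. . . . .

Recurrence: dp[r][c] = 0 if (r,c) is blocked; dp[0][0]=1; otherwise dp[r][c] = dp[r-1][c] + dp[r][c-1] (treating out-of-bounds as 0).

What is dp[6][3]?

7

r\c   0   1   2   3   4
  0   1   1   1   1   0
  1   1   2   3   4   4
  2   0   0   3   7  11
  3   0   0   0   7  18
  4   0   0   0   7   0
  5   0   0   0   7   7
  6   0   0   0   7  14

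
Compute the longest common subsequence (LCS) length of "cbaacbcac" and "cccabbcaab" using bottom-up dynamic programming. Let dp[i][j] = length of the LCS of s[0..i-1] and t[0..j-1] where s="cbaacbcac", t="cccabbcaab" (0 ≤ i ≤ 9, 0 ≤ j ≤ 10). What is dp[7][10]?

   ''  c  c  c  a  b  b  c  a  a  b
''  0  0  0  0  0  0  0  0  0  0  0
 c  0  1  1  1  1  1  1  1  1  1  1
 b  0  1  1  1  1  2  2  2  2  2  2
 a  0  1  1  1  2  2  2  2  3  3  3
 a  0  1  1  1  2  2  2  2  3  4  4
 c  0  1  2  2  2  2  2  3  3  4  4
 b  0  1  2  2  2  3  3  3  3  4  5
 c  0  1  2  3  3  3  3  4  4  4  5
 a  0  1  2  3  4  4  4  4  5  5  5
 c  0  1  2  3  4  4  4  5  5  5  5

5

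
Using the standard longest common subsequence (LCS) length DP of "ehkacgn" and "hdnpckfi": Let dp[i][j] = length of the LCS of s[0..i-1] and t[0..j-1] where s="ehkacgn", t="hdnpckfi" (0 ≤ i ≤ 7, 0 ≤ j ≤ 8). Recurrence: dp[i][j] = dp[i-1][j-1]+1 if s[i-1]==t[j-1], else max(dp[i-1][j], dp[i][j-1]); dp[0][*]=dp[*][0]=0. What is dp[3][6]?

   ''  h  d  n  p  c  k  f  i
''  0  0  0  0  0  0  0  0  0
 e  0  0  0  0  0  0  0  0  0
 h  0  1  1  1  1  1  1  1  1
 k  0  1  1  1  1  1  2  2  2
 a  0  1  1  1  1  1  2  2  2
 c  0  1  1  1  1  2  2  2  2
 g  0  1  1  1  1  2  2  2  2
 n  0  1  1  2  2  2  2  2  2

2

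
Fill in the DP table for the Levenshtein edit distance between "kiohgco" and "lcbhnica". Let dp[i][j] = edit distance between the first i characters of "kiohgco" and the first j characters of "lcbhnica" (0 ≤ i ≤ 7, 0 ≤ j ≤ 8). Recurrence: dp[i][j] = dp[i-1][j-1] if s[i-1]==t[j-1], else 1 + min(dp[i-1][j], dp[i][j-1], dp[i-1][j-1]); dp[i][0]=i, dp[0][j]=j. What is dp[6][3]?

   ''  l  c  b  h  n  i  c  a
''  0  1  2  3  4  5  6  7  8
 k  1  1  2  3  4  5  6  7  8
 i  2  2  2  3  4  5  5  6  7
 o  3  3  3  3  4  5  6  6  7
 h  4  4  4  4  3  4  5  6  7
 g  5  5  5  5  4  4  5  6  7
 c  6  6  5  6  5  5  5  5  6
 o  7  7  6  6  6  6  6  6  6

6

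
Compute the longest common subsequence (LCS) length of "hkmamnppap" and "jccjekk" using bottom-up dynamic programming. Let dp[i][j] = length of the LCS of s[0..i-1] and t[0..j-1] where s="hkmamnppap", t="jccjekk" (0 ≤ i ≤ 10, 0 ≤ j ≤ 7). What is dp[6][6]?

1

   ''  j  c  c  j  e  k  k
''  0  0  0  0  0  0  0  0
 h  0  0  0  0  0  0  0  0
 k  0  0  0  0  0  0  1  1
 m  0  0  0  0  0  0  1  1
 a  0  0  0  0  0  0  1  1
 m  0  0  0  0  0  0  1  1
 n  0  0  0  0  0  0  1  1
 p  0  0  0  0  0  0  1  1
 p  0  0  0  0  0  0  1  1
 a  0  0  0  0  0  0  1  1
 p  0  0  0  0  0  0  1  1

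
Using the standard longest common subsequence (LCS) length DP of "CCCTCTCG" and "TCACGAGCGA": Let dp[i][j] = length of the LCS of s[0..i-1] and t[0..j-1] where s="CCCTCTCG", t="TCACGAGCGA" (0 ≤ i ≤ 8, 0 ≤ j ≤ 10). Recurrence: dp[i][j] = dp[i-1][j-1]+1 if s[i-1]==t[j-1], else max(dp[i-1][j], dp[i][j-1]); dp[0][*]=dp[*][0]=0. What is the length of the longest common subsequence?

   ''  T  C  A  C  G  A  G  C  G  A
''  0  0  0  0  0  0  0  0  0  0  0
 C  0  0  1  1  1  1  1  1  1  1  1
 C  0  0  1  1  2  2  2  2  2  2  2
 C  0  0  1  1  2  2  2  2  3  3  3
 T  0  1  1  1  2  2  2  2  3  3  3
 C  0  1  2  2  2  2  2  2  3  3  3
 T  0  1  2  2  2  2  2  2  3  3  3
 C  0  1  2  2  3  3  3  3  3  3  3
 G  0  1  2  2  3  4  4  4  4  4  4

4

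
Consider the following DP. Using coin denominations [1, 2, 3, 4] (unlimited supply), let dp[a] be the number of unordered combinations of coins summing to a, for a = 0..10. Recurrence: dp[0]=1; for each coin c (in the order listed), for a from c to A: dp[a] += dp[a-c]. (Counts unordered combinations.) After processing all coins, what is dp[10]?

23

after  coin     0     1     2     3     4     5     6     7     8     9    10
          1     1     1     1     1     1     1     1     1     1     1     1
          2     1     1     2     2     3     3     4     4     5     5     6
          3     1     1     2     3     4     5     7     8    10    12    14
          4     1     1     2     3     5     6     9    11    15    18    23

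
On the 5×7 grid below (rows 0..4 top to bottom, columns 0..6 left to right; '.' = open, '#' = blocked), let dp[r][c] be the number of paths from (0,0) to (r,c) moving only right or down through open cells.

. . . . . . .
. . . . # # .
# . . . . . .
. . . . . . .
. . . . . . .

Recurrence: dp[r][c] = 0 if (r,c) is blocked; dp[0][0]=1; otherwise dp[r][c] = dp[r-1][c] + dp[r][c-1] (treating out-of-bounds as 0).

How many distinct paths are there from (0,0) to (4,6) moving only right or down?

128

r\c   0   1   2   3   4   5   6
  0   1   1   1   1   1   1   1
  1   1   2   3   4   0   0   1
  2   0   2   5   9   9   9  10
  3   0   2   7  16  25  34  44
  4   0   2   9  25  50  84 128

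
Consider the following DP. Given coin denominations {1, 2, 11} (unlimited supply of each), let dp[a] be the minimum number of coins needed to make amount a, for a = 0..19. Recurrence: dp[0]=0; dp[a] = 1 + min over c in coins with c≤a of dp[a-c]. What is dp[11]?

 a  0  1  2  3  4  5  6  7  8  9 10 11 12 13 14 15 16 17 18 19
dp  0  1  1  2  2  3  3  4  4  5  5  1  2  2  3  3  4  4  5  5

1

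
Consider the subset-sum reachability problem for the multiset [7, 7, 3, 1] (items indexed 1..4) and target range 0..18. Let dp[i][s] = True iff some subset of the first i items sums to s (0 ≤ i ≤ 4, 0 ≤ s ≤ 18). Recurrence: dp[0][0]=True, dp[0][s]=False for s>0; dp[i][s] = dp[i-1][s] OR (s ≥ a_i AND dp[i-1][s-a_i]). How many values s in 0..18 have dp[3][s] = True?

i\s   0   1   2   3   4   5   6   7   8   9  10  11  12  13  14  15  16  17  18
  0   T   F   F   F   F   F   F   F   F   F   F   F   F   F   F   F   F   F   F
  1   T   F   F   F   F   F   F   T   F   F   F   F   F   F   F   F   F   F   F
  2   T   F   F   F   F   F   F   T   F   F   F   F   F   F   T   F   F   F   F
  3   T   F   F   T   F   F   F   T   F   F   T   F   F   F   T   F   F   T   F
  4   T   T   F   T   T   F   F   T   T   F   T   T   F   F   T   T   F   T   T

6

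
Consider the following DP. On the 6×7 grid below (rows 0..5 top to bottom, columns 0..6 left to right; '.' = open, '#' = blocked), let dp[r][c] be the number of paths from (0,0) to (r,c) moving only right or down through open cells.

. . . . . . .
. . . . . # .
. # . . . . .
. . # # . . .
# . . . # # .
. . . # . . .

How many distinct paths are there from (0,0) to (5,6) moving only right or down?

r\c   0   1   2   3   4   5   6
  0   1   1   1   1   1   1   1
  1   1   2   3   4   5   0   1
  2   1   0   3   7  12  12  13
  3   1   1   0   0  12  24  37
  4   0   1   1   1   0   0  37
  5   0   1   2   0   0   0  37

37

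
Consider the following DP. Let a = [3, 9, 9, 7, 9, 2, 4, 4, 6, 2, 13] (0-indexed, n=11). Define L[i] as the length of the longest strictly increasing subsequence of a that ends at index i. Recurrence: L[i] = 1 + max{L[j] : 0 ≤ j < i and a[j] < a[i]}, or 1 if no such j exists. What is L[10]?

4

   i    0    1    2    3    4    5    6    7    8    9   10
a[i]    3    9    9    7    9    2    4    4    6    2   13
L[i]    1    2    2    2    3    1    2    2    3    1    4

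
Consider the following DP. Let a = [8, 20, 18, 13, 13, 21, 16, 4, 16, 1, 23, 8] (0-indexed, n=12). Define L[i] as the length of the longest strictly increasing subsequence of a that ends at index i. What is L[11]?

   i    0    1    2    3    4    5    6    7    8    9   10   11
a[i]    8   20   18   13   13   21   16    4   16    1   23    8
L[i]    1    2    2    2    2    3    3    1    3    1    4    2

2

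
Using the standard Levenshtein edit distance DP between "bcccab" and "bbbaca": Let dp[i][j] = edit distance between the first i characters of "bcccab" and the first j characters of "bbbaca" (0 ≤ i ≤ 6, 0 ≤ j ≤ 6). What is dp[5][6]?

   ''  b  b  b  a  c  a
''  0  1  2  3  4  5  6
 b  1  0  1  2  3  4  5
 c  2  1  1  2  3  3  4
 c  3  2  2  2  3  3  4
 c  4  3  3  3  3  3  4
 a  5  4  4  4  3  4  3
 b  6  5  4  4  4  4  4

3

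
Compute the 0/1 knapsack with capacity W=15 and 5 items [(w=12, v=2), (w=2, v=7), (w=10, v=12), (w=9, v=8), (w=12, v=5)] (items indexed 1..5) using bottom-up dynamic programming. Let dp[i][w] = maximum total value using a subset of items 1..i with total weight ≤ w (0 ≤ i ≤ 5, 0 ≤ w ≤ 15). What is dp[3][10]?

i\w   0   1   2   3   4   5   6   7   8   9  10  11  12  13  14  15
  0   0   0   0   0   0   0   0   0   0   0   0   0   0   0   0   0
  1   0   0   0   0   0   0   0   0   0   0   0   0   2   2   2   2
  2   0   0   7   7   7   7   7   7   7   7   7   7   7   7   9   9
  3   0   0   7   7   7   7   7   7   7   7  12  12  19  19  19  19
  4   0   0   7   7   7   7   7   7   7   8  12  15  19  19  19  19
  5   0   0   7   7   7   7   7   7   7   8  12  15  19  19  19  19

12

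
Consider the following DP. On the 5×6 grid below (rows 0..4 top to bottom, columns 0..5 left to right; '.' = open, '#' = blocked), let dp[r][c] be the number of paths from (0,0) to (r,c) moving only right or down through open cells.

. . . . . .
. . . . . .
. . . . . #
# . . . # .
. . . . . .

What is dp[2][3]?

r\c   0   1   2   3   4   5
  0   1   1   1   1   1   1
  1   1   2   3   4   5   6
  2   1   3   6  10  15   0
  3   0   3   9  19   0   0
  4   0   3  12  31  31  31

10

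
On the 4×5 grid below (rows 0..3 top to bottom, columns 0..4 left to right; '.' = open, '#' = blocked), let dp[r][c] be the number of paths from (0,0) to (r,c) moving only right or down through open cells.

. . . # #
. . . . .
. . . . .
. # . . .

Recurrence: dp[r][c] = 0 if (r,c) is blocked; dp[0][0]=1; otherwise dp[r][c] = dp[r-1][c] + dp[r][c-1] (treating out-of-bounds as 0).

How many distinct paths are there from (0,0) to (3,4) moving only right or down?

27

r\c   0   1   2   3   4
  0   1   1   1   0   0
  1   1   2   3   3   3
  2   1   3   6   9  12
  3   1   0   6  15  27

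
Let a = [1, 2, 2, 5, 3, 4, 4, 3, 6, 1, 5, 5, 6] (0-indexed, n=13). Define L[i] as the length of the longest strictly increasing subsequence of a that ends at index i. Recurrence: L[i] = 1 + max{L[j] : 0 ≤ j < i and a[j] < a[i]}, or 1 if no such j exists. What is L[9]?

   i    0    1    2    3    4    5    6    7    8    9   10   11   12
a[i]    1    2    2    5    3    4    4    3    6    1    5    5    6
L[i]    1    2    2    3    3    4    4    3    5    1    5    5    6

1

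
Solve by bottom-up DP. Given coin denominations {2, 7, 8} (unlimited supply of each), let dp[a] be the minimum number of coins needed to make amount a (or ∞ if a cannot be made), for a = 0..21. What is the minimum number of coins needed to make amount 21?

3

 a  0  1  2  3  4  5  6  7  8  9 10 11 12 13 14 15 16 17 18 19 20 21
dp  0  -  1  -  2  -  3  1  1  2  2  3  3  4  2  2  2  3  3  4  4  3
(- denotes ∞ / unreachable)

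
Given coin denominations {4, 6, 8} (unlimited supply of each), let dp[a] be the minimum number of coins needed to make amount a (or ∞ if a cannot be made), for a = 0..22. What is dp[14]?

2

 a  0  1  2  3  4  5  6  7  8  9 10 11 12 13 14 15 16 17 18 19 20 21 22
dp  0  -  -  -  1  -  1  -  1  -  2  -  2  -  2  -  2  -  3  -  3  -  3
(- denotes ∞ / unreachable)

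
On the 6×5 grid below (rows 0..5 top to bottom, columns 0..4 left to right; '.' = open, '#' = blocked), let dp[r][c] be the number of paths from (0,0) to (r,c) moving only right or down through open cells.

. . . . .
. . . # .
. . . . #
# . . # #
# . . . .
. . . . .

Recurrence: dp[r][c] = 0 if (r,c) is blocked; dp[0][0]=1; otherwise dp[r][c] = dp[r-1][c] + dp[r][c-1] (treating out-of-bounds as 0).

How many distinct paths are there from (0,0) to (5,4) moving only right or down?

r\c   0   1   2   3   4
  0   1   1   1   1   1
  1   1   2   3   0   1
  2   1   3   6   6   0
  3   0   3   9   0   0
  4   0   3  12  12  12
  5   0   3  15  27  39

39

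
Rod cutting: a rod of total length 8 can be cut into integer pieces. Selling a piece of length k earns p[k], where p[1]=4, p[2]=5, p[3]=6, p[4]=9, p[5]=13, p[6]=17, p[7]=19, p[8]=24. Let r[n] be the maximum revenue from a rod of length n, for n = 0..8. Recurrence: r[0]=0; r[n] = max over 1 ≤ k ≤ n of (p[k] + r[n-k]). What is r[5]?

20

   n    0    1    2    3    4    5    6    7    8
r[n]    0    4    8   12   16   20   24   28   32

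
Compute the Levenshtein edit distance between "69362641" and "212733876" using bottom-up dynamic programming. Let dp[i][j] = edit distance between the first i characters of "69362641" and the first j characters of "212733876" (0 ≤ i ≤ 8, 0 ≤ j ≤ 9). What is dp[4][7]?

6

   ''  2  1  2  7  3  3  8  7  6
''  0  1  2  3  4  5  6  7  8  9
 6  1  1  2  3  4  5  6  7  8  8
 9  2  2  2  3  4  5  6  7  8  9
 3  3  3  3  3  4  4  5  6  7  8
 6  4  4  4  4  4  5  5  6  7  7
 2  5  4  5  4  5  5  6  6  7  8
 6  6  5  5  5  5  6  6  7  7  7
 4  7  6  6  6  6  6  7  7  8  8
 1  8  7  6  7  7  7  7  8  8  9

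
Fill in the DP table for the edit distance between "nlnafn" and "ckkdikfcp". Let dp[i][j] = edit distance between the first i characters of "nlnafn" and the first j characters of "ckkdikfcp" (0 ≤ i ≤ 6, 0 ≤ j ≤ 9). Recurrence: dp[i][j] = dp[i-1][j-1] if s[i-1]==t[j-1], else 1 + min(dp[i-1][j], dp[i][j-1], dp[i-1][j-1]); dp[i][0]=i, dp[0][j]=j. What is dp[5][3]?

   ''  c  k  k  d  i  k  f  c  p
''  0  1  2  3  4  5  6  7  8  9
 n  1  1  2  3  4  5  6  7  8  9
 l  2  2  2  3  4  5  6  7  8  9
 n  3  3  3  3  4  5  6  7  8  9
 a  4  4  4  4  4  5  6  7  8  9
 f  5  5  5  5  5  5  6  6  7  8
 n  6  6  6  6  6  6  6  7  7  8

5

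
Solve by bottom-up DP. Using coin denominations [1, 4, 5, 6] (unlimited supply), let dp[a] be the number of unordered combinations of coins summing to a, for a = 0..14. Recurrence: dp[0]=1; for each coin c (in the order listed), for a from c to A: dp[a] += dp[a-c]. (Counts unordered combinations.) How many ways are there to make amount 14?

14

after  coin     0     1     2     3     4     5     6     7     8     9    10    11    12    13    14
          1     1     1     1     1     1     1     1     1     1     1     1     1     1     1     1
          4     1     1     1     1     2     2     2     2     3     3     3     3     4     4     4
          5     1     1     1     1     2     3     3     3     4     5     6     6     7     8     9
          6     1     1     1     1     2     3     4     4     5     6     8     9    11    12    14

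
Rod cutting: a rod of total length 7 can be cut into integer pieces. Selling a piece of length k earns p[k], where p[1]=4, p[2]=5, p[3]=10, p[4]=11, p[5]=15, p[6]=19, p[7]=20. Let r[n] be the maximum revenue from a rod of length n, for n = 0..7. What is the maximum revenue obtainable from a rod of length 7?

   n    0    1    2    3    4    5    6    7
r[n]    0    4    8   12   16   20   24   28

28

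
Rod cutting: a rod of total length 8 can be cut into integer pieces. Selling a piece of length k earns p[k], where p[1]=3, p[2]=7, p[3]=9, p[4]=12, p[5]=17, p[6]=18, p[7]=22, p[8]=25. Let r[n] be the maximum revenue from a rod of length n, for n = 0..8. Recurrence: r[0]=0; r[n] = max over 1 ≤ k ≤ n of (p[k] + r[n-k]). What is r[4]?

   n    0    1    2    3    4    5    6    7    8
r[n]    0    3    7   10   14   17   21   24   28

14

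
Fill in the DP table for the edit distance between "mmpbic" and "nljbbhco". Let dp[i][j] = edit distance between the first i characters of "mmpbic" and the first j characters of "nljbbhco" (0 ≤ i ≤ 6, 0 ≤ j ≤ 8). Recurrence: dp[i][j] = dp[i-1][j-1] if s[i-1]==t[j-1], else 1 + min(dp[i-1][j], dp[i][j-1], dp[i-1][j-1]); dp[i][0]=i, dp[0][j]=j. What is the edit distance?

6

   ''  n  l  j  b  b  h  c  o
''  0  1  2  3  4  5  6  7  8
 m  1  1  2  3  4  5  6  7  8
 m  2  2  2  3  4  5  6  7  8
 p  3  3  3  3  4  5  6  7  8
 b  4  4  4  4  3  4  5  6  7
 i  5  5  5  5  4  4  5  6  7
 c  6  6  6  6  5  5  5  5  6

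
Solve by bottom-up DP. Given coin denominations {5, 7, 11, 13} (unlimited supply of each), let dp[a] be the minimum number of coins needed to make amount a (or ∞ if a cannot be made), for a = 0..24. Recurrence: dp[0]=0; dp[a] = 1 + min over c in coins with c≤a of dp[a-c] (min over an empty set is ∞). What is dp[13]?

 a  0  1  2  3  4  5  6  7  8  9 10 11 12 13 14 15 16 17 18 19 20 21 22 23 24
dp  0  -  -  -  -  1  -  1  -  -  2  1  2  1  2  3  2  3  2  3  2  3  2  3  2
(- denotes ∞ / unreachable)

1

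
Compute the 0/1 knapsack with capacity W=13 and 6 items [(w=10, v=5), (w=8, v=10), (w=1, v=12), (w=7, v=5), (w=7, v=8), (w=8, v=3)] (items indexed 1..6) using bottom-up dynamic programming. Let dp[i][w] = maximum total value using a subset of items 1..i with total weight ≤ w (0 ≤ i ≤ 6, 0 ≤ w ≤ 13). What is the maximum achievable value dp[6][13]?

22

i\w   0   1   2   3   4   5   6   7   8   9  10  11  12  13
  0   0   0   0   0   0   0   0   0   0   0   0   0   0   0
  1   0   0   0   0   0   0   0   0   0   0   5   5   5   5
  2   0   0   0   0   0   0   0   0  10  10  10  10  10  10
  3   0  12  12  12  12  12  12  12  12  22  22  22  22  22
  4   0  12  12  12  12  12  12  12  17  22  22  22  22  22
  5   0  12  12  12  12  12  12  12  20  22  22  22  22  22
  6   0  12  12  12  12  12  12  12  20  22  22  22  22  22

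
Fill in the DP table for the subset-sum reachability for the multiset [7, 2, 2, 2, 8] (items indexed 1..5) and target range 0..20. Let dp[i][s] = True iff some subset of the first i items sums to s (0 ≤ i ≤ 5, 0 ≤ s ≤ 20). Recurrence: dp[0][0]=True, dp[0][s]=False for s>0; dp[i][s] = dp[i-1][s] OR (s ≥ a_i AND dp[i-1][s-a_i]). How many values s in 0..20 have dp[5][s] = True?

i\s   0   1   2   3   4   5   6   7   8   9  10  11  12  13  14  15  16  17  18  19  20
  0   T   F   F   F   F   F   F   F   F   F   F   F   F   F   F   F   F   F   F   F   F
  1   T   F   F   F   F   F   F   T   F   F   F   F   F   F   F   F   F   F   F   F   F
  2   T   F   T   F   F   F   F   T   F   T   F   F   F   F   F   F   F   F   F   F   F
  3   T   F   T   F   T   F   F   T   F   T   F   T   F   F   F   F   F   F   F   F   F
  4   T   F   T   F   T   F   T   T   F   T   F   T   F   T   F   F   F   F   F   F   F
  5   T   F   T   F   T   F   T   T   T   T   T   T   T   T   T   T   F   T   F   T   F

15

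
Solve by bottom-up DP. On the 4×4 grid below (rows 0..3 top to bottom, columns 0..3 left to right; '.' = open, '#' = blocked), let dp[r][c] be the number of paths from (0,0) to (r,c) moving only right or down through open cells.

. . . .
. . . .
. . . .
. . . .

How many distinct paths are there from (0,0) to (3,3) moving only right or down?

r\c   0   1   2   3
  0   1   1   1   1
  1   1   2   3   4
  2   1   3   6  10
  3   1   4  10  20

20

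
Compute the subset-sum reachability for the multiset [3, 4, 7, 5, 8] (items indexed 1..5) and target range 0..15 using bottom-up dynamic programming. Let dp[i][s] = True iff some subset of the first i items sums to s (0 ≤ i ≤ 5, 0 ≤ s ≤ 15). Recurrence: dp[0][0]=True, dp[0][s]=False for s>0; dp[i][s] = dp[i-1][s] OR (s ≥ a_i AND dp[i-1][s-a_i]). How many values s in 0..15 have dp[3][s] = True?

7

i\s   0   1   2   3   4   5   6   7   8   9  10  11  12  13  14  15
  0   T   F   F   F   F   F   F   F   F   F   F   F   F   F   F   F
  1   T   F   F   T   F   F   F   F   F   F   F   F   F   F   F   F
  2   T   F   F   T   T   F   F   T   F   F   F   F   F   F   F   F
  3   T   F   F   T   T   F   F   T   F   F   T   T   F   F   T   F
  4   T   F   F   T   T   T   F   T   T   T   T   T   T   F   T   T
  5   T   F   F   T   T   T   F   T   T   T   T   T   T   T   T   T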